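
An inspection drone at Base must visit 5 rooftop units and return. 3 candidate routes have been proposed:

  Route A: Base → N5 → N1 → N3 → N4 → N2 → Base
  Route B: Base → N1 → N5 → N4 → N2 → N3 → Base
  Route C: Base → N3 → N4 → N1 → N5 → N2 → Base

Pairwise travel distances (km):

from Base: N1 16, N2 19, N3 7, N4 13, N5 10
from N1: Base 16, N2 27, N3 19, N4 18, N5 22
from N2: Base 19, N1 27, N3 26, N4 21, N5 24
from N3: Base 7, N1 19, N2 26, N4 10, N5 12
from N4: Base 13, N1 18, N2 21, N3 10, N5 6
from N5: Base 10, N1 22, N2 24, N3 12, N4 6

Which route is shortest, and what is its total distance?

Route A: 10 + 22 + 19 + 10 + 21 + 19 = 101
Route B: 16 + 22 + 6 + 21 + 26 + 7 = 98
Route C: 7 + 10 + 18 + 22 + 24 + 19 = 100

Shortest is Route B, total 98 km.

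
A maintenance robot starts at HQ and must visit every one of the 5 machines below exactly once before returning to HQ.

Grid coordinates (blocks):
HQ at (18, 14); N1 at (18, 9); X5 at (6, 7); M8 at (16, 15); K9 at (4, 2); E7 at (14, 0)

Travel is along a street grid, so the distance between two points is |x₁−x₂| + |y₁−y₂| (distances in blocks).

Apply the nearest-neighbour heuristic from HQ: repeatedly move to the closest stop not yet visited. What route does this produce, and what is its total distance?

Nearest-neighbour total = 62 blocks; route HQ → M8 → N1 → E7 → K9 → X5 → HQ.

At HQ the remaining stops are M8 3, N1 5, E7 18, X5 19, K9 26; go to M8.
At M8 the remaining stops are N1 8, E7 17, X5 18, K9 25; go to N1.
At N1 the remaining stops are E7 13, X5 14, K9 21; go to E7.
At E7 the remaining stops are K9 12, X5 15; go to K9.
At K9 the remaining stops are X5 7; go to X5.
Return X5→HQ: 19.
Total = 3 + 8 + 13 + 12 + 7 + 19 = 62.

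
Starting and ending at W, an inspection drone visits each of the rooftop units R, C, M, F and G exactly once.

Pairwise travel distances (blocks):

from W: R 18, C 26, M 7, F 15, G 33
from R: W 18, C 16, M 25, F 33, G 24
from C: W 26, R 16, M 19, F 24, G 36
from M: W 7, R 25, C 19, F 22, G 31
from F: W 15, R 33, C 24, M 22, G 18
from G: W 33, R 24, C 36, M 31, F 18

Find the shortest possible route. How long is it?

Minimum total distance: 99 blocks.

With 5 stops there are 5!/2 = 60 distinct round trips (a route and its reverse cost the same).
W-R-C-M-F-G-W: 18+16+19+22+18+33 = 126
W-R-C-M-G-F-W: 18+16+19+31+18+15 = 117
W-R-C-F-M-G-W: 18+16+24+22+31+33 = 144
W-R-C-F-G-M-W: 18+16+24+18+31+7 = 114
W-R-C-G-M-F-W: 18+16+36+31+22+15 = 138
W-R-C-G-F-M-W: 18+16+36+18+22+7 = 117
W-R-M-C-F-G-W: 18+25+19+24+18+33 = 137
W-R-M-C-G-F-W: 18+25+19+36+18+15 = 131
W-R-M-F-C-G-W: 18+25+22+24+36+33 = 158
W-R-M-F-G-C-W: 18+25+22+18+36+26 = 145
W-R-M-G-C-F-W: 18+25+31+36+24+15 = 149
W-R-M-G-F-C-W: 18+25+31+18+24+26 = 142
W-R-F-C-M-G-W: 18+33+24+19+31+33 = 158
W-R-F-C-G-M-W: 18+33+24+36+31+7 = 149
… (46 more)
W-M-C-R-G-F-W: 7+19+16+24+18+15 = 99  ← best
The minimum is 99.
One optimal route: W → M → C → R → G → F → W (or its reverse).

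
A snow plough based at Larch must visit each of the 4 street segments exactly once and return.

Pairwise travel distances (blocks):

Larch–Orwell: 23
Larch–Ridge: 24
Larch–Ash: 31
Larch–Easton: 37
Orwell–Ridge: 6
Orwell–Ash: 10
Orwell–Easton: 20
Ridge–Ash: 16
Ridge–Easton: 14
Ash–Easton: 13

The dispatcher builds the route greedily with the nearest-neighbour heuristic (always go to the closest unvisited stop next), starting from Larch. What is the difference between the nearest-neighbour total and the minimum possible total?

From Larch: Orwell=23, Ridge=24, Ash=31, Easton=37 → choose Orwell (23).
From Orwell: Ridge=6, Ash=10, Easton=20 → choose Ridge (6).
From Ridge: Easton=14, Ash=16 → choose Easton (14).
From Easton: Ash=13 → choose Ash (13).
NN route Larch → Orwell → Ridge → Easton → Ash → Larch costs 87.
Optimal: Larch → Orwell → Ash → Easton → Ridge → Larch costs 84 (by enumerating all 12 distinct tours).
Excess = 87 − 84 = 3.

3 blocks longer than the optimal tour.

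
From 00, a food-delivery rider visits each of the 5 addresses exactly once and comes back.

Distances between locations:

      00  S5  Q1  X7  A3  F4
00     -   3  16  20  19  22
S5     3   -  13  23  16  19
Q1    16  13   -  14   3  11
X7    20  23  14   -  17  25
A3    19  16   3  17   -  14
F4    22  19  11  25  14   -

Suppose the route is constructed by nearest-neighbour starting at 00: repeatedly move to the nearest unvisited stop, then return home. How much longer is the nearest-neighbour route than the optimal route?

5 longer than the optimal tour.

From 00: S5=3, Q1=16, A3=19, X7=20, F4=22 → choose S5 (3).
From S5: Q1=13, A3=16, F4=19, X7=23 → choose Q1 (13).
From Q1: A3=3, F4=11, X7=14 → choose A3 (3).
From A3: F4=14, X7=17 → choose F4 (14).
From F4: X7=25 → choose X7 (25).
NN route 00 → S5 → Q1 → A3 → F4 → X7 → 00 costs 78.
Optimal: 00 → S5 → F4 → Q1 → A3 → X7 → 00 costs 73 (by enumerating all 60 distinct tours).
Excess = 78 − 73 = 5.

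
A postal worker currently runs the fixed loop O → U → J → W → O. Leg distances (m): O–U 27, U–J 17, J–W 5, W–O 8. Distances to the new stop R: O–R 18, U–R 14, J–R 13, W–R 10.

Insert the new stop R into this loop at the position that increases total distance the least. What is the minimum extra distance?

Insertion cost between consecutive stops i–j is d(i,R) + d(R,j) − d(i,j):
  between O and U: 18 + 14 − 27 = 5
  between U and J: 14 + 13 − 17 = 10
  between J and W: 13 + 10 − 5 = 18
  between W and O: 10 + 18 − 8 = 20
Cheapest insertion is between O and U, adding 5.
New total = 57 + 5 = 62.

Minimum extra distance: 5 m, inserting R between O and U.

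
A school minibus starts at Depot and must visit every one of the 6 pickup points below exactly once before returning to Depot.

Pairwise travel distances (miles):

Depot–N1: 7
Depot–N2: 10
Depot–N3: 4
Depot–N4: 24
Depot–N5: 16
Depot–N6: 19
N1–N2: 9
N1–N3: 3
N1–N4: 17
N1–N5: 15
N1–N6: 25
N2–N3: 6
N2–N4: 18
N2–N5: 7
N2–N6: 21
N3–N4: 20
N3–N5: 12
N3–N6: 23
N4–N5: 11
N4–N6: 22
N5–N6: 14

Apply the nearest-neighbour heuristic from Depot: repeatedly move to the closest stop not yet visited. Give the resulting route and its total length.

Total distance 75 miles via the nearest-neighbour route Depot → N3 → N1 → N2 → N5 → N4 → N6 → Depot.

At Depot the remaining stops are N3 4, N1 7, N2 10, N5 16, N6 19, N4 24; go to N3.
At N3 the remaining stops are N1 3, N2 6, N5 12, N4 20, N6 23; go to N1.
At N1 the remaining stops are N2 9, N5 15, N4 17, N6 25; go to N2.
At N2 the remaining stops are N5 7, N4 18, N6 21; go to N5.
At N5 the remaining stops are N4 11, N6 14; go to N4.
At N4 the remaining stops are N6 22; go to N6.
Return N6→Depot: 19.
Total = 4 + 3 + 9 + 7 + 11 + 22 + 19 = 75.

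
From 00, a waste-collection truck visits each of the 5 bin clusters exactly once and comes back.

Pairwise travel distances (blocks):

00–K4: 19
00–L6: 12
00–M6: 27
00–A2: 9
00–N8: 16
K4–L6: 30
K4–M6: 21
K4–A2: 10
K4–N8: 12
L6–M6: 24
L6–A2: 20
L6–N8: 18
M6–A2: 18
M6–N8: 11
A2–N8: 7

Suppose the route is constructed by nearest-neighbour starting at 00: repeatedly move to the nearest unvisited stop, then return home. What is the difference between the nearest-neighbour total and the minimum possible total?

12 blocks longer than the optimal tour.

From 00: A2=9, L6=12, N8=16, K4=19, M6=27 → choose A2 (9).
From A2: N8=7, K4=10, M6=18, L6=20 → choose N8 (7).
From N8: M6=11, K4=12, L6=18 → choose M6 (11).
From M6: K4=21, L6=24 → choose K4 (21).
From K4: L6=30 → choose L6 (30).
NN route 00 → A2 → N8 → M6 → K4 → L6 → 00 costs 90.
Optimal: 00 → L6 → M6 → N8 → K4 → A2 → 00 costs 78 (by enumerating all 60 distinct tours).
Excess = 90 − 78 = 12.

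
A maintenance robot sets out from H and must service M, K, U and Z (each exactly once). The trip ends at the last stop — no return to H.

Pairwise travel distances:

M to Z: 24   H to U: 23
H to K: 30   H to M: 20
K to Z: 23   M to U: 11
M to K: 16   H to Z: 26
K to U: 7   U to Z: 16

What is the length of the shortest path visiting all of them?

There are 4! = 24 possible orderings.
H→M→K→U→Z: 20+16+7+16 = 59
H→M→K→Z→U: 20+16+23+16 = 75
H→M→U→K→Z: 20+11+7+23 = 61
H→M→U→Z→K: 20+11+16+23 = 70
H→M→Z→K→U: 20+24+23+7 = 74
H→M→Z→U→K: 20+24+16+7 = 67
H→K→M→U→Z: 30+16+11+16 = 73
H→K→M→Z→U: 30+16+24+16 = 86
H→K→U→M→Z: 30+7+11+24 = 72
H→K→U→Z→M: 30+7+16+24 = 77
H→K→Z→M→U: 30+23+24+11 = 88
H→K→Z→U→M: 30+23+16+11 = 80
H→U→M→K→Z: 23+11+16+23 = 73
H→U→M→Z→K: 23+11+24+23 = 81
… (10 more)
The minimum is 59.
One shortest path: H → M → K → U → Z.

Shortest open route: 59.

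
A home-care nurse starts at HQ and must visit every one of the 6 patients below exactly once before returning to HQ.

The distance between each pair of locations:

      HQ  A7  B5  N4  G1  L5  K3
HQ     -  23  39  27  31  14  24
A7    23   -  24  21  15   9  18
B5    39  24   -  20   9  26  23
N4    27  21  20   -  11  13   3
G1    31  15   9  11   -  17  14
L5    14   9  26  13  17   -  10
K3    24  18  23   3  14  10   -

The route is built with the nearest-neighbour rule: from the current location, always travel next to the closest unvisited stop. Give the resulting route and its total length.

Total distance 94 via the nearest-neighbour route HQ → L5 → A7 → G1 → B5 → N4 → K3 → HQ.

From HQ: distances to unvisited — L5=14, A7=23, K3=24, N4=27, G1=31, B5=39. Nearest is L5 (14).
From L5: distances to unvisited — A7=9, K3=10, N4=13, G1=17, B5=26. Nearest is A7 (9).
From A7: distances to unvisited — G1=15, K3=18, N4=21, B5=24. Nearest is G1 (15).
From G1: distances to unvisited — B5=9, N4=11, K3=14. Nearest is B5 (9).
From B5: distances to unvisited — N4=20, K3=23. Nearest is N4 (20).
From N4: distances to unvisited — K3=3. Nearest is K3 (3).
Return K3→HQ: 24.
Total = 14 + 9 + 15 + 9 + 20 + 3 + 24 = 94.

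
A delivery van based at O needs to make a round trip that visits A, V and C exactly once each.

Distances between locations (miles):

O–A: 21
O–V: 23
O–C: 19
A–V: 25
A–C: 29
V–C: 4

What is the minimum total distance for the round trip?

With 3 stops there are 3!/2 = 3 distinct round trips (a route and its reverse cost the same).
O - A - V - C - O: 21+25+4+19 = 69
O - A - C - V - O: 21+29+4+23 = 77
O - V - A - C - O: 23+25+29+19 = 96
The minimum is 69.
One optimal route: O → A → V → C → O (or its reverse).

Minimum total distance: 69 miles.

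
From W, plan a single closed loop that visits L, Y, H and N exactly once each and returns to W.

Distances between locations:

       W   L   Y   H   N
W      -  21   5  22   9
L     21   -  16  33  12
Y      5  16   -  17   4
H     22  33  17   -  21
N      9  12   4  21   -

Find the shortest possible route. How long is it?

Shortest round trip = 76.

With 4 stops there are 4!/2 = 12 distinct round trips (a route and its reverse cost the same).
W → L → Y → H → N → W: 21+16+17+21+9 = 84
W → L → Y → N → H → W: 21+16+4+21+22 = 84
W → L → H → Y → N → W: 21+33+17+4+9 = 84
W → L → H → N → Y → W: 21+33+21+4+5 = 84
W → L → N → Y → H → W: 21+12+4+17+22 = 76
W → L → N → H → Y → W: 21+12+21+17+5 = 76
W → Y → L → H → N → W: 5+16+33+21+9 = 84
W → Y → L → N → H → W: 5+16+12+21+22 = 76
W → Y → H → L → N → W: 5+17+33+12+9 = 76
W → Y → N → L → H → W: 5+4+12+33+22 = 76
W → H → L → Y → N → W: 22+33+16+4+9 = 84
W → H → Y → L → N → W: 22+17+16+12+9 = 76
The minimum is 76.
One optimal route: W → L → N → Y → H → W (or its reverse).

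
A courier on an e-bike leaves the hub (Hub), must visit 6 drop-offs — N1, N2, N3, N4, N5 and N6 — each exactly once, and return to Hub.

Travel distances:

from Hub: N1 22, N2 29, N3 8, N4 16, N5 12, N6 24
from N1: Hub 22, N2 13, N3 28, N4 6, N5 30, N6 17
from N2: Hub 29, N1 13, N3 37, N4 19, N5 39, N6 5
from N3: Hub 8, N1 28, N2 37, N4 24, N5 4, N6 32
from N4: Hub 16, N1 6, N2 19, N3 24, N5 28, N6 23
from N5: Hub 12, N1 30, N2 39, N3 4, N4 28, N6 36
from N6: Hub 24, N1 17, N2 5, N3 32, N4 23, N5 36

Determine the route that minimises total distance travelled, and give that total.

With 6 stops there are 6!/2 = 360 distinct round trips (a route and its reverse cost the same).
Hub - N1 - N2 - N3 - N4 - N5 - N6 - Hub: 22+13+37+24+28+36+24 = 184
Hub - N1 - N2 - N3 - N4 - N6 - N5 - Hub: 22+13+37+24+23+36+12 = 167
Hub - N1 - N2 - N3 - N5 - N4 - N6 - Hub: 22+13+37+4+28+23+24 = 151
Hub - N1 - N2 - N3 - N5 - N6 - N4 - Hub: 22+13+37+4+36+23+16 = 151
Hub - N1 - N2 - N3 - N6 - N4 - N5 - Hub: 22+13+37+32+23+28+12 = 167
Hub - N1 - N2 - N3 - N6 - N5 - N4 - Hub: 22+13+37+32+36+28+16 = 184
Hub - N1 - N2 - N4 - N3 - N5 - N6 - Hub: 22+13+19+24+4+36+24 = 142
Hub - N1 - N2 - N4 - N3 - N6 - N5 - Hub: 22+13+19+24+32+36+12 = 158
… (352 more)
Hub - N3 - N5 - N4 - N1 - N2 - N6 - Hub: 8+4+28+6+13+5+24 = 88  ← best
The minimum is 88.
One optimal route: Hub → N3 → N5 → N4 → N1 → N2 → N6 → Hub (or its reverse).

Minimum total distance: 88.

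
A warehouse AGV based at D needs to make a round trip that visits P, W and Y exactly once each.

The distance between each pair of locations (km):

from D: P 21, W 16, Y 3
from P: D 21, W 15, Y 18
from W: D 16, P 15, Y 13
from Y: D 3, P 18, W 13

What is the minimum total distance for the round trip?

There are 3 distinct closed tours to check (reversals are equivalent).
D → P → W → Y → D: 21+15+13+3 = 52
D → P → Y → W → D: 21+18+13+16 = 68
D → W → P → Y → D: 16+15+18+3 = 52
The minimum is 52.
One optimal route: D → P → W → Y → D (or its reverse).

Shortest round trip = 52 km.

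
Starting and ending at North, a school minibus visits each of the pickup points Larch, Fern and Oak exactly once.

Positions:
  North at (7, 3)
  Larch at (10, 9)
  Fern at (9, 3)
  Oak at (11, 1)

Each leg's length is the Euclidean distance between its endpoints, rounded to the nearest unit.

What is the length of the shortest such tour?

Minimum total distance: 20.

There are 3 distinct closed tours to check (reversals are equivalent).
North → Larch → Fern → Oak → North: 7+6+3+4 = 20
North → Larch → Oak → Fern → North: 7+8+3+2 = 20
North → Fern → Larch → Oak → North: 2+6+8+4 = 20
The minimum is 20.
One optimal route: North → Larch → Fern → Oak → North (or its reverse).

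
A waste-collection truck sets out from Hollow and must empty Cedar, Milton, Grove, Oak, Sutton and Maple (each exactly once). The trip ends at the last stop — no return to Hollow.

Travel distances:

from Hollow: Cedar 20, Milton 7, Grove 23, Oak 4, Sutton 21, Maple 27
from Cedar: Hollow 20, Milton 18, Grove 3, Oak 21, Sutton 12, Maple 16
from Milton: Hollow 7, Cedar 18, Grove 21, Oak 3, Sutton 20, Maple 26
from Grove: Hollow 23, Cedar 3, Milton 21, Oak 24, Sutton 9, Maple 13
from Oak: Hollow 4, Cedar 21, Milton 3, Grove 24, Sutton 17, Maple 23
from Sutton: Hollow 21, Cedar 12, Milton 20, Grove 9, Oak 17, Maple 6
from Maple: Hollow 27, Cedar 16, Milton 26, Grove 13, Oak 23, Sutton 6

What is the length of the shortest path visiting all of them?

43 — the minimum one-way total.

There are 6! = 720 possible orderings.
Hollow → Cedar → Milton → Grove → Oak → Sutton → Maple: 20+18+21+24+17+6 = 106
Hollow → Cedar → Milton → Grove → Oak → Maple → Sutton: 20+18+21+24+23+6 = 112
Hollow → Cedar → Milton → Grove → Sutton → Oak → Maple: 20+18+21+9+17+23 = 108
Hollow → Cedar → Milton → Grove → Sutton → Maple → Oak: 20+18+21+9+6+23 = 97
Hollow → Cedar → Milton → Grove → Maple → Oak → Sutton: 20+18+21+13+23+17 = 112
Hollow → Cedar → Milton → Grove → Maple → Sutton → Oak: 20+18+21+13+6+17 = 95
Hollow → Cedar → Milton → Oak → Grove → Sutton → Maple: 20+18+3+24+9+6 = 80
Hollow → Cedar → Milton → Oak → Grove → Maple → Sutton: 20+18+3+24+13+6 = 84
… (712 more)
Hollow → Oak → Milton → Cedar → Grove → Sutton → Maple: 4+3+18+3+9+6 = 43  ← best
The minimum is 43.
One shortest path: Hollow → Oak → Milton → Cedar → Grove → Sutton → Maple.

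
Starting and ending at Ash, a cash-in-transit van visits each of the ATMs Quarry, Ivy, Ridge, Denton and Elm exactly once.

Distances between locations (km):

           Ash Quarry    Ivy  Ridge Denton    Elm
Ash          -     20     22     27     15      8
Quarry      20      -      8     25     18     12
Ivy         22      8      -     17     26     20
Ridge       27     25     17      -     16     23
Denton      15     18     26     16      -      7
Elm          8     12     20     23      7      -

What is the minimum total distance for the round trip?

Shortest round trip = 76 km.

There are 60 distinct closed tours to check (reversals are equivalent).
Ash-Quarry-Ivy-Ridge-Denton-Elm-Ash: 20+8+17+16+7+8 = 76
Ash-Quarry-Ivy-Ridge-Elm-Denton-Ash: 20+8+17+23+7+15 = 90
Ash-Quarry-Ivy-Denton-Ridge-Elm-Ash: 20+8+26+16+23+8 = 101
Ash-Quarry-Ivy-Denton-Elm-Ridge-Ash: 20+8+26+7+23+27 = 111
Ash-Quarry-Ivy-Elm-Ridge-Denton-Ash: 20+8+20+23+16+15 = 102
Ash-Quarry-Ivy-Elm-Denton-Ridge-Ash: 20+8+20+7+16+27 = 98
Ash-Quarry-Ridge-Ivy-Denton-Elm-Ash: 20+25+17+26+7+8 = 103
Ash-Quarry-Ridge-Ivy-Elm-Denton-Ash: 20+25+17+20+7+15 = 104
Ash-Quarry-Ridge-Denton-Ivy-Elm-Ash: 20+25+16+26+20+8 = 115
Ash-Quarry-Ridge-Denton-Elm-Ivy-Ash: 20+25+16+7+20+22 = 110
Ash-Quarry-Ridge-Elm-Ivy-Denton-Ash: 20+25+23+20+26+15 = 129
Ash-Quarry-Ridge-Elm-Denton-Ivy-Ash: 20+25+23+7+26+22 = 123
Ash-Quarry-Denton-Ivy-Ridge-Elm-Ash: 20+18+26+17+23+8 = 112
Ash-Quarry-Denton-Ivy-Elm-Ridge-Ash: 20+18+26+20+23+27 = 134
… (46 more)
The minimum is 76.
One optimal route: Ash → Quarry → Ivy → Ridge → Denton → Elm → Ash (or its reverse).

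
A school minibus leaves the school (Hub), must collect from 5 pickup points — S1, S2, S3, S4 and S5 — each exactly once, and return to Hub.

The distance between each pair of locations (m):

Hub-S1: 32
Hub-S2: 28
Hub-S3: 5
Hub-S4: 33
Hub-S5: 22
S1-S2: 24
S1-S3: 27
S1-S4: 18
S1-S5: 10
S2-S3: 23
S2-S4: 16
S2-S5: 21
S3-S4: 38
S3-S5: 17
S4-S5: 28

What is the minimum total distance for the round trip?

94 m — the shortest possible round trip.

With 5 stops there are 5!/2 = 60 distinct round trips (a route and its reverse cost the same).
Hub-S1-S2-S3-S4-S5-Hub: 32+24+23+38+28+22 = 167
Hub-S1-S2-S3-S5-S4-Hub: 32+24+23+17+28+33 = 157
Hub-S1-S2-S4-S3-S5-Hub: 32+24+16+38+17+22 = 149
Hub-S1-S2-S4-S5-S3-Hub: 32+24+16+28+17+5 = 122
Hub-S1-S2-S5-S3-S4-Hub: 32+24+21+17+38+33 = 165
Hub-S1-S2-S5-S4-S3-Hub: 32+24+21+28+38+5 = 148
Hub-S1-S3-S2-S4-S5-Hub: 32+27+23+16+28+22 = 148
Hub-S1-S3-S2-S5-S4-Hub: 32+27+23+21+28+33 = 164
Hub-S1-S3-S4-S2-S5-Hub: 32+27+38+16+21+22 = 156
Hub-S1-S3-S4-S5-S2-Hub: 32+27+38+28+21+28 = 174
Hub-S1-S3-S5-S2-S4-Hub: 32+27+17+21+16+33 = 146
Hub-S1-S3-S5-S4-S2-Hub: 32+27+17+28+16+28 = 148
Hub-S1-S4-S2-S3-S5-Hub: 32+18+16+23+17+22 = 128
Hub-S1-S4-S2-S5-S3-Hub: 32+18+16+21+17+5 = 109
… (46 more)
Hub-S2-S4-S1-S5-S3-Hub: 28+16+18+10+17+5 = 94  ← best
The minimum is 94.
One optimal route: Hub → S2 → S4 → S1 → S5 → S3 → Hub (or its reverse).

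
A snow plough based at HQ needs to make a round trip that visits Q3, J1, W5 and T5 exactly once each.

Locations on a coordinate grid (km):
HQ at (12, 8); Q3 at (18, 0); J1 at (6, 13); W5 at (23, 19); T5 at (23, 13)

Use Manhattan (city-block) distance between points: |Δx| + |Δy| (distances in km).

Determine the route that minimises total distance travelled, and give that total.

HQ→Q3→J1→W5→T5→HQ: 14+25+23+6+16 = 84
HQ→Q3→J1→T5→W5→HQ: 14+25+17+6+22 = 84
HQ→Q3→W5→J1→T5→HQ: 14+24+23+17+16 = 94
HQ→Q3→W5→T5→J1→HQ: 14+24+6+17+11 = 72
HQ→Q3→T5→J1→W5→HQ: 14+18+17+23+22 = 94
HQ→Q3→T5→W5→J1→HQ: 14+18+6+23+11 = 72
HQ→J1→Q3→W5→T5→HQ: 11+25+24+6+16 = 82
HQ→J1→Q3→T5→W5→HQ: 11+25+18+6+22 = 82
HQ→J1→W5→Q3→T5→HQ: 11+23+24+18+16 = 92
HQ→J1→T5→Q3→W5→HQ: 11+17+18+24+22 = 92
HQ→W5→Q3→J1→T5→HQ: 22+24+25+17+16 = 104
HQ→W5→J1→Q3→T5→HQ: 22+23+25+18+16 = 104
The minimum is 72.
One optimal route: HQ → Q3 → W5 → T5 → J1 → HQ (or its reverse).

Shortest round trip = 72 km.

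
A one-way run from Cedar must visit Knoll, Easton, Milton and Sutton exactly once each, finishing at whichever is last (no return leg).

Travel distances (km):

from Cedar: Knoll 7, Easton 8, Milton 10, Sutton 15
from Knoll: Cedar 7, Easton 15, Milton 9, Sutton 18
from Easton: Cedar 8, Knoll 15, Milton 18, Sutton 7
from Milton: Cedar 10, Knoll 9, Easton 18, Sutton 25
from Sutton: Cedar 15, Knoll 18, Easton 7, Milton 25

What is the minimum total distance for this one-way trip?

41 km — the minimum one-way total.

There are 4! = 24 possible orderings.
Cedar → Knoll → Easton → Milton → Sutton: 7+15+18+25 = 65
Cedar → Knoll → Easton → Sutton → Milton: 7+15+7+25 = 54
Cedar → Knoll → Milton → Easton → Sutton: 7+9+18+7 = 41
Cedar → Knoll → Milton → Sutton → Easton: 7+9+25+7 = 48
Cedar → Knoll → Sutton → Easton → Milton: 7+18+7+18 = 50
Cedar → Knoll → Sutton → Milton → Easton: 7+18+25+18 = 68
Cedar → Easton → Knoll → Milton → Sutton: 8+15+9+25 = 57
Cedar → Easton → Knoll → Sutton → Milton: 8+15+18+25 = 66
Cedar → Easton → Milton → Knoll → Sutton: 8+18+9+18 = 53
Cedar → Easton → Milton → Sutton → Knoll: 8+18+25+18 = 69
Cedar → Easton → Sutton → Knoll → Milton: 8+7+18+9 = 42
Cedar → Easton → Sutton → Milton → Knoll: 8+7+25+9 = 49
Cedar → Milton → Knoll → Easton → Sutton: 10+9+15+7 = 41
Cedar → Milton → Knoll → Sutton → Easton: 10+9+18+7 = 44
… (10 more)
The minimum is 41.
One shortest path: Cedar → Knoll → Milton → Easton → Sutton.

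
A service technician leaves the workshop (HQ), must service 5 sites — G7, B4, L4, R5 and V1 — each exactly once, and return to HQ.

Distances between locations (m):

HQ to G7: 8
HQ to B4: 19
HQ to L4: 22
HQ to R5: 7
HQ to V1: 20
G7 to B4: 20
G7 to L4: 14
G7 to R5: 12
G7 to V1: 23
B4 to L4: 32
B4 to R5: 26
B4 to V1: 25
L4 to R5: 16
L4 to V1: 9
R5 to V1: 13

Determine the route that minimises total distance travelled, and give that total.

With 5 stops there are 5!/2 = 60 distinct round trips (a route and its reverse cost the same).
HQ→G7→B4→L4→R5→V1→HQ: 8+20+32+16+13+20 = 109
HQ→G7→B4→L4→V1→R5→HQ: 8+20+32+9+13+7 = 89
HQ→G7→B4→R5→L4→V1→HQ: 8+20+26+16+9+20 = 99
HQ→G7→B4→R5→V1→L4→HQ: 8+20+26+13+9+22 = 98
HQ→G7→B4→V1→L4→R5→HQ: 8+20+25+9+16+7 = 85
HQ→G7→B4→V1→R5→L4→HQ: 8+20+25+13+16+22 = 104
HQ→G7→L4→B4→R5→V1→HQ: 8+14+32+26+13+20 = 113
HQ→G7→L4→B4→V1→R5→HQ: 8+14+32+25+13+7 = 99
HQ→G7→L4→R5→B4→V1→HQ: 8+14+16+26+25+20 = 109
HQ→G7→L4→R5→V1→B4→HQ: 8+14+16+13+25+19 = 95
HQ→G7→L4→V1→B4→R5→HQ: 8+14+9+25+26+7 = 89
HQ→G7→L4→V1→R5→B4→HQ: 8+14+9+13+26+19 = 89
HQ→G7→R5→B4→L4→V1→HQ: 8+12+26+32+9+20 = 107
HQ→G7→R5→B4→V1→L4→HQ: 8+12+26+25+9+22 = 102
… (46 more)
HQ→B4→G7→L4→V1→R5→HQ: 19+20+14+9+13+7 = 82  ← best
The minimum is 82.
One optimal route: HQ → B4 → G7 → L4 → V1 → R5 → HQ (or its reverse).

Minimum total distance: 82 m.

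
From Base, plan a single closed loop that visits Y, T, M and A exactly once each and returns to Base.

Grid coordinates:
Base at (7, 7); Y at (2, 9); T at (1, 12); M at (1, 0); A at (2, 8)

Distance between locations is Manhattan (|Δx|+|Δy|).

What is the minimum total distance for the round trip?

Shortest round trip = 36.

With 4 stops there are 4!/2 = 12 distinct round trips (a route and its reverse cost the same).
Base-Y-T-M-A-Base: 7+4+12+9+6 = 38
Base-Y-T-A-M-Base: 7+4+5+9+13 = 38
Base-Y-M-T-A-Base: 7+10+12+5+6 = 40
Base-Y-M-A-T-Base: 7+10+9+5+11 = 42
Base-Y-A-T-M-Base: 7+1+5+12+13 = 38
Base-Y-A-M-T-Base: 7+1+9+12+11 = 40
Base-T-Y-M-A-Base: 11+4+10+9+6 = 40
Base-T-Y-A-M-Base: 11+4+1+9+13 = 38
Base-T-M-Y-A-Base: 11+12+10+1+6 = 40
Base-T-A-Y-M-Base: 11+5+1+10+13 = 40
Base-M-Y-T-A-Base: 13+10+4+5+6 = 38
Base-M-T-Y-A-Base: 13+12+4+1+6 = 36
The minimum is 36.
One optimal route: Base → M → T → Y → A → Base (or its reverse).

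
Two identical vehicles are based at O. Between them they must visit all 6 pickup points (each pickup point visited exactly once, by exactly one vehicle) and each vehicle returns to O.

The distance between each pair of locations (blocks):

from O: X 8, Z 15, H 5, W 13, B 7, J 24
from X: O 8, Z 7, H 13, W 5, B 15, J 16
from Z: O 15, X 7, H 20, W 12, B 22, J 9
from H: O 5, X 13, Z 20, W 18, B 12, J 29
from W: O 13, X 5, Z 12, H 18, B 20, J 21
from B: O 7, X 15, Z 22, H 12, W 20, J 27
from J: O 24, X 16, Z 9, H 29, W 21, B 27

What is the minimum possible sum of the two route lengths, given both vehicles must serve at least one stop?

Check every non-empty split of the stops between the two vehicles; for each half take its own optimal tour:
  {X} + {Z, H, W, B, J}: 16 + 78 = 94
  {Z} + {X, H, W, B, J}: 30 + 78 = 108
  {X, Z} + {H, W, B, J}: 30 + 78 = 108
  {H} + {X, Z, W, B, J}: 10 + 68 = 78
  {X, H} + {Z, W, B, J}: 26 + 68 = 94
  {Z, H} + {X, W, B, J}: 40 + 68 = 108
  … (31 splits in total)
Best: vehicle 1 O → H → O = 10; vehicle 2 O → X → W → Z → J → B → O = 68; combined 78.

Minimum combined distance: 78 blocks.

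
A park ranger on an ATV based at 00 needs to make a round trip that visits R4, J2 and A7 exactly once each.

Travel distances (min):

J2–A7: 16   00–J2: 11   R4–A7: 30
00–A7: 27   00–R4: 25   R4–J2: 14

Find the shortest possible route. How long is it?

There are 3 distinct closed tours to check (reversals are equivalent).
00→R4→J2→A7→00: 25+14+16+27 = 82
00→R4→A7→J2→00: 25+30+16+11 = 82
00→J2→R4→A7→00: 11+14+30+27 = 82
The minimum is 82.
One optimal route: 00 → R4 → J2 → A7 → 00 (or its reverse).

Shortest round trip = 82 min.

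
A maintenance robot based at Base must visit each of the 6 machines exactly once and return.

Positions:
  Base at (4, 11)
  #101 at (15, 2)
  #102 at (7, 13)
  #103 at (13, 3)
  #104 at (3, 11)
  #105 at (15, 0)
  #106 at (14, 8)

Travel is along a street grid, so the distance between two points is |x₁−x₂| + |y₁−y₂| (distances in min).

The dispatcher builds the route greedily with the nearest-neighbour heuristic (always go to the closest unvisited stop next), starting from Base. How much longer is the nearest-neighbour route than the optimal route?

Base: #104=1, #102=5, #106=13, #103=17, #101=20, #105=22 ⇒ #104
#104: #102=6, #106=14, #103=18, #101=21, #105=23 ⇒ #102
#102: #106=12, #103=16, #101=19, #105=21 ⇒ #106
#106: #103=6, #101=7, #105=9 ⇒ #103
#103: #101=3, #105=5 ⇒ #101
#101: #105=2 ⇒ #105
NN route Base → #104 → #102 → #106 → #103 → #101 → #105 → Base costs 52.
Optimal: Base → #102 → #103 → #101 → #105 → #106 → #104 → Base costs 50 (by enumerating all 360 distinct tours).
Excess = 52 − 50 = 2.

Excess over optimum: 2 min.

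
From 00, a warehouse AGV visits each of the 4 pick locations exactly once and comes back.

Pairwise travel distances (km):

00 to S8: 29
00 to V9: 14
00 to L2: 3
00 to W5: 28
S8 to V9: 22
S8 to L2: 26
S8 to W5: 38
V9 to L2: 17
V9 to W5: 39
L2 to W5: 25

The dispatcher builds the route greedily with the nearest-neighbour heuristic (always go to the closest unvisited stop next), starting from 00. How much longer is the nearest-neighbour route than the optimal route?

6 km longer than the optimal tour.

00: L2=3, V9=14, W5=28, S8=29 ⇒ L2
L2: V9=17, W5=25, S8=26 ⇒ V9
V9: S8=22, W5=39 ⇒ S8
S8: W5=38 ⇒ W5
NN route 00 → L2 → V9 → S8 → W5 → 00 costs 108.
Optimal: 00 → V9 → S8 → W5 → L2 → 00 costs 102 (by enumerating all 12 distinct tours).
Excess = 108 − 102 = 6.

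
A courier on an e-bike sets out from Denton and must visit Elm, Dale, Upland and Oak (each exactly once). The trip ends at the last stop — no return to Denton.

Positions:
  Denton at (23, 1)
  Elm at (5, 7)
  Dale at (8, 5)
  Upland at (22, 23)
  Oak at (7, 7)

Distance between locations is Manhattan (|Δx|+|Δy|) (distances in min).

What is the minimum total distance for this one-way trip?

There are 4! = 24 possible orderings.
Denton → Elm → Dale → Upland → Oak: 24+5+32+31 = 92
Denton → Elm → Dale → Oak → Upland: 24+5+3+31 = 63
Denton → Elm → Upland → Dale → Oak: 24+33+32+3 = 92
Denton → Elm → Upland → Oak → Dale: 24+33+31+3 = 91
Denton → Elm → Oak → Dale → Upland: 24+2+3+32 = 61
Denton → Elm → Oak → Upland → Dale: 24+2+31+32 = 89
Denton → Dale → Elm → Upland → Oak: 19+5+33+31 = 88
Denton → Dale → Elm → Oak → Upland: 19+5+2+31 = 57
Denton → Dale → Upland → Elm → Oak: 19+32+33+2 = 86
Denton → Dale → Upland → Oak → Elm: 19+32+31+2 = 84
Denton → Dale → Oak → Elm → Upland: 19+3+2+33 = 57
Denton → Dale → Oak → Upland → Elm: 19+3+31+33 = 86
Denton → Upland → Elm → Dale → Oak: 23+33+5+3 = 64
Denton → Upland → Elm → Oak → Dale: 23+33+2+3 = 61
… (10 more)
The minimum is 57.
One shortest path: Denton → Dale → Elm → Oak → Upland.

Shortest open route: 57 min.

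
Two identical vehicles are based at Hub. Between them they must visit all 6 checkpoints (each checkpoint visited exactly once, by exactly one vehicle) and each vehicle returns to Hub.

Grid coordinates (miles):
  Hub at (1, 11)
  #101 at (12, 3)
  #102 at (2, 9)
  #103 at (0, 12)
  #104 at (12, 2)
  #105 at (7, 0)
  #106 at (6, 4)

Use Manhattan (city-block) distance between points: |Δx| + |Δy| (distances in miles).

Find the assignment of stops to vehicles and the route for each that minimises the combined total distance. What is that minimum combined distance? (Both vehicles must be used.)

48 miles — the smallest possible combined total.

Try each way of splitting the stops between the two vehicles (each non-empty) and, for each split, find the best tour for each vehicle:
  {#101} + {#102, #103, #104, #105, #106}: 38 + 48 = 86
  {#102} + {#101, #103, #104, #105, #106}: 6 + 48 = 54
  {#101, #102} + {#103, #104, #105, #106}: 38 + 48 = 86
  {#103} + {#101, #102, #104, #105, #106}: 4 + 44 = 48
  {#101, #103} + {#102, #104, #105, #106}: 42 + 44 = 86
  {#102, #103} + {#101, #104, #105, #106}: 10 + 44 = 54
  … (31 splits in total)
Best: vehicle 1 Hub → #103 → Hub = 4; vehicle 2 Hub → #101 → #104 → #105 → #106 → #102 → Hub = 44; combined 48.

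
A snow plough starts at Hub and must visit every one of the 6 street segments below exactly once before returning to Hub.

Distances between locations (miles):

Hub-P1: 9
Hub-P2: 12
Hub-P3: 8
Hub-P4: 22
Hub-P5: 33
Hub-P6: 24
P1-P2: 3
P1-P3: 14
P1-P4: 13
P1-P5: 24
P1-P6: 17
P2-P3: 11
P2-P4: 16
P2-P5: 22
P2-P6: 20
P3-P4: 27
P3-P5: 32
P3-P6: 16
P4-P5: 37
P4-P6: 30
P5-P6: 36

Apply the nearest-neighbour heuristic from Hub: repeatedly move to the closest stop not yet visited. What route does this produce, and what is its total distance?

At Hub the remaining stops are P3 8, P1 9, P2 12, P4 22, P6 24, P5 33; go to P3.
At P3 the remaining stops are P2 11, P1 14, P6 16, P4 27, P5 32; go to P2.
At P2 the remaining stops are P1 3, P4 16, P6 20, P5 22; go to P1.
At P1 the remaining stops are P4 13, P6 17, P5 24; go to P4.
At P4 the remaining stops are P6 30, P5 37; go to P6.
At P6 the remaining stops are P5 36; go to P5.
Return P5→Hub: 33.
Total = 8 + 11 + 3 + 13 + 30 + 36 + 33 = 134.

134 miles along Hub → P3 → P2 → P1 → P4 → P6 → P5 → Hub.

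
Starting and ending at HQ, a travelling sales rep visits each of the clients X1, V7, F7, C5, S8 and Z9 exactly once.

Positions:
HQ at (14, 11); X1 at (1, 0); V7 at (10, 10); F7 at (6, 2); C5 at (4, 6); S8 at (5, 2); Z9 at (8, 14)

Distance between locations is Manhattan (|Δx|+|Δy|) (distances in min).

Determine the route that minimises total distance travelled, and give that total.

54 min — the shortest possible round trip.

With 6 stops there are 6!/2 = 360 distinct round trips (a route and its reverse cost the same).
HQ → X1 → V7 → F7 → C5 → S8 → Z9 → HQ: 24+19+12+6+5+15+9 = 90
HQ → X1 → V7 → F7 → C5 → Z9 → S8 → HQ: 24+19+12+6+12+15+18 = 106
HQ → X1 → V7 → F7 → S8 → C5 → Z9 → HQ: 24+19+12+1+5+12+9 = 82
HQ → X1 → V7 → F7 → S8 → Z9 → C5 → HQ: 24+19+12+1+15+12+15 = 98
HQ → X1 → V7 → F7 → Z9 → C5 → S8 → HQ: 24+19+12+14+12+5+18 = 104
HQ → X1 → V7 → F7 → Z9 → S8 → C5 → HQ: 24+19+12+14+15+5+15 = 104
HQ → X1 → V7 → C5 → F7 → S8 → Z9 → HQ: 24+19+10+6+1+15+9 = 84
HQ → X1 → V7 → C5 → F7 → Z9 → S8 → HQ: 24+19+10+6+14+15+18 = 106
… (352 more)
HQ → V7 → F7 → S8 → X1 → C5 → Z9 → HQ: 5+12+1+6+9+12+9 = 54  ← best
The minimum is 54.
One optimal route: HQ → V7 → F7 → S8 → X1 → C5 → Z9 → HQ (or its reverse).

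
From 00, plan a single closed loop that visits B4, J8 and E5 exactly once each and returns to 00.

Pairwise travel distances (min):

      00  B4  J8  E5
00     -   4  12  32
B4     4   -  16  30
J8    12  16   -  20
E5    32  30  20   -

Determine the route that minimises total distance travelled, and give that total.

Minimum total distance: 66 min.

00-B4-J8-E5-00: 4+16+20+32 = 72
00-B4-E5-J8-00: 4+30+20+12 = 66
00-J8-B4-E5-00: 12+16+30+32 = 90
The minimum is 66.
One optimal route: 00 → B4 → E5 → J8 → 00 (or its reverse).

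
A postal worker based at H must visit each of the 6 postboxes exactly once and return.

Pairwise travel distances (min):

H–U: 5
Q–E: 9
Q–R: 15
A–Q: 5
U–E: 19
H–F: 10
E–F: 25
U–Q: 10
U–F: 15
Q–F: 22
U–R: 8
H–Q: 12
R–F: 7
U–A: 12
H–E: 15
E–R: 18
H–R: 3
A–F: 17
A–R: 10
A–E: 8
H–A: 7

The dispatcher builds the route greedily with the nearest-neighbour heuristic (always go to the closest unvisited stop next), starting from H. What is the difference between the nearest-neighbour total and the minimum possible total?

4 min longer than the optimal tour.

From H: R=3, U=5, A=7, F=10, Q=12, E=15 → choose R (3).
From R: F=7, U=8, A=10, Q=15, E=18 → choose F (7).
From F: U=15, A=17, Q=22, E=25 → choose U (15).
From U: Q=10, A=12, E=19 → choose Q (10).
From Q: A=5, E=9 → choose A (5).
From A: E=8 → choose E (8).
NN route H → R → F → U → Q → A → E → H costs 63.
Optimal: H → U → Q → E → A → R → F → H costs 59 (by enumerating all 360 distinct tours).
Excess = 63 − 59 = 4.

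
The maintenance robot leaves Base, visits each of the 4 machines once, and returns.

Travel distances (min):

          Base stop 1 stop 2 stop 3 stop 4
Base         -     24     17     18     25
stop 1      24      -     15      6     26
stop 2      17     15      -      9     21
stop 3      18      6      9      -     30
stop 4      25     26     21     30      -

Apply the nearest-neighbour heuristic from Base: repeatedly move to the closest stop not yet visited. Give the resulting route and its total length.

Base → [stop 2:17 / stop 3:18 / stop 1:24 / stop 4:25] → stop 2 (17)
stop 2 → [stop 3:9 / stop 1:15 / stop 4:21] → stop 3 (9)
stop 3 → [stop 1:6 / stop 4:30] → stop 1 (6)
stop 1 → [stop 4:26] → stop 4 (26)
Return stop 4→Base: 25.
Total = 17 + 9 + 6 + 26 + 25 = 83.

Total distance 83 min via the nearest-neighbour route Base → stop 2 → stop 3 → stop 1 → stop 4 → Base.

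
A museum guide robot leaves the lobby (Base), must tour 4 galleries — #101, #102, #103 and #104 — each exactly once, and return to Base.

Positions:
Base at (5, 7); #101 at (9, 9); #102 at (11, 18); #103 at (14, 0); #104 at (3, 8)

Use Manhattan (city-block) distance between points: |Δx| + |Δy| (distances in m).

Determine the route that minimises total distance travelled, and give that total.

Base - #101 - #102 - #103 - #104 - Base: 6+11+21+19+3 = 60
Base - #101 - #102 - #104 - #103 - Base: 6+11+18+19+16 = 70
Base - #101 - #103 - #102 - #104 - Base: 6+14+21+18+3 = 62
Base - #101 - #103 - #104 - #102 - Base: 6+14+19+18+17 = 74
Base - #101 - #104 - #102 - #103 - Base: 6+7+18+21+16 = 68
Base - #101 - #104 - #103 - #102 - Base: 6+7+19+21+17 = 70
Base - #102 - #101 - #103 - #104 - Base: 17+11+14+19+3 = 64
Base - #102 - #101 - #104 - #103 - Base: 17+11+7+19+16 = 70
Base - #102 - #103 - #101 - #104 - Base: 17+21+14+7+3 = 62
Base - #102 - #104 - #101 - #103 - Base: 17+18+7+14+16 = 72
Base - #103 - #101 - #102 - #104 - Base: 16+14+11+18+3 = 62
Base - #103 - #102 - #101 - #104 - Base: 16+21+11+7+3 = 58
The minimum is 58.
One optimal route: Base → #103 → #102 → #101 → #104 → Base (or its reverse).

Minimum total distance: 58 m.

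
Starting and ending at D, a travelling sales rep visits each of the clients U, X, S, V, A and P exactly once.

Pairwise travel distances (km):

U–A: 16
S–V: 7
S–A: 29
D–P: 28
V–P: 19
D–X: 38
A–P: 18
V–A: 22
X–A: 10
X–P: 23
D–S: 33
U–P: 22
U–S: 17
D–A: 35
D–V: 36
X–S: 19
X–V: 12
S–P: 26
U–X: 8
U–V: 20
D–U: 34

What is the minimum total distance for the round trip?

With 6 stops there are 6!/2 = 360 distinct round trips (a route and its reverse cost the same).
D→U→X→S→V→A→P→D: 34+8+19+7+22+18+28 = 136
D→U→X→S→V→P→A→D: 34+8+19+7+19+18+35 = 140
D→U→X→S→A→V→P→D: 34+8+19+29+22+19+28 = 159
D→U→X→S→A→P→V→D: 34+8+19+29+18+19+36 = 163
D→U→X→S→P→V→A→D: 34+8+19+26+19+22+35 = 163
D→U→X→S→P→A→V→D: 34+8+19+26+18+22+36 = 163
D→U→X→V→S→A→P→D: 34+8+12+7+29+18+28 = 136
D→U→X→V→S→P→A→D: 34+8+12+7+26+18+35 = 140
… (352 more)
D→S→V→X→U→A→P→D: 33+7+12+8+16+18+28 = 122  ← best
The minimum is 122.
One optimal route: D → S → V → X → U → A → P → D (or its reverse).

122 km — the shortest possible round trip.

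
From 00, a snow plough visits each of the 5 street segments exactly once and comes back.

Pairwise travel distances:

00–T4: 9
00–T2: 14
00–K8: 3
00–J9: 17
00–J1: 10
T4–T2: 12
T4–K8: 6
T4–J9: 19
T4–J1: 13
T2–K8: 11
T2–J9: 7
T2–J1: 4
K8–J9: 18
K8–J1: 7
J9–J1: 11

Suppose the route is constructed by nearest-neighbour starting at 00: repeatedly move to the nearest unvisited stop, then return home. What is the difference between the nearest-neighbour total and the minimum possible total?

Excess over optimum: 4.

00: K8=3, T4=9, J1=10, T2=14, J9=17 ⇒ K8
K8: T4=6, J1=7, T2=11, J9=18 ⇒ T4
T4: T2=12, J1=13, J9=19 ⇒ T2
T2: J1=4, J9=7 ⇒ J1
J1: J9=11 ⇒ J9
NN route 00 → K8 → T4 → T2 → J1 → J9 → 00 costs 53.
Optimal: 00 → T4 → T2 → J9 → J1 → K8 → 00 costs 49 (by enumerating all 60 distinct tours).
Excess = 53 − 49 = 4.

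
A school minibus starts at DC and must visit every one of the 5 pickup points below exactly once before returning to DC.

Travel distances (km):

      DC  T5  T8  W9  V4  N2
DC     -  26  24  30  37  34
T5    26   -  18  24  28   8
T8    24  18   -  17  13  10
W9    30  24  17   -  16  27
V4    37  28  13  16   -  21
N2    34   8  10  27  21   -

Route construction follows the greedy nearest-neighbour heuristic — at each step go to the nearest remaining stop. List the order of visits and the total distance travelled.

DC → [T8:24 / T5:26 / W9:30 / N2:34 / V4:37] → T8 (24)
T8 → [N2:10 / V4:13 / W9:17 / T5:18] → N2 (10)
N2 → [T5:8 / V4:21 / W9:27] → T5 (8)
T5 → [W9:24 / V4:28] → W9 (24)
W9 → [V4:16] → V4 (16)
Return V4→DC: 37.
Total = 24 + 10 + 8 + 24 + 16 + 37 = 119.

Total distance 119 km via the nearest-neighbour route DC → T8 → N2 → T5 → W9 → V4 → DC.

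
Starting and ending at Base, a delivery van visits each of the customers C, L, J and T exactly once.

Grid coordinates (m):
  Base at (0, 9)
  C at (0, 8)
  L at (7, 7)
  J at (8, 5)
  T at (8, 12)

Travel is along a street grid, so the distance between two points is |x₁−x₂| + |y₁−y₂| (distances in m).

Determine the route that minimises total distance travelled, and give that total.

Shortest round trip = 30 m.

There are 12 distinct closed tours to check (reversals are equivalent).
Base→C→L→J→T→Base: 1+8+3+7+11 = 30
Base→C→L→T→J→Base: 1+8+6+7+12 = 34
Base→C→J→L→T→Base: 1+11+3+6+11 = 32
Base→C→J→T→L→Base: 1+11+7+6+9 = 34
Base→C→T→L→J→Base: 1+12+6+3+12 = 34
Base→C→T→J→L→Base: 1+12+7+3+9 = 32
Base→L→C→J→T→Base: 9+8+11+7+11 = 46
Base→L→C→T→J→Base: 9+8+12+7+12 = 48
Base→L→J→C→T→Base: 9+3+11+12+11 = 46
Base→L→T→C→J→Base: 9+6+12+11+12 = 50
Base→J→C→L→T→Base: 12+11+8+6+11 = 48
Base→J→L→C→T→Base: 12+3+8+12+11 = 46
The minimum is 30.
One optimal route: Base → C → L → J → T → Base (or its reverse).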